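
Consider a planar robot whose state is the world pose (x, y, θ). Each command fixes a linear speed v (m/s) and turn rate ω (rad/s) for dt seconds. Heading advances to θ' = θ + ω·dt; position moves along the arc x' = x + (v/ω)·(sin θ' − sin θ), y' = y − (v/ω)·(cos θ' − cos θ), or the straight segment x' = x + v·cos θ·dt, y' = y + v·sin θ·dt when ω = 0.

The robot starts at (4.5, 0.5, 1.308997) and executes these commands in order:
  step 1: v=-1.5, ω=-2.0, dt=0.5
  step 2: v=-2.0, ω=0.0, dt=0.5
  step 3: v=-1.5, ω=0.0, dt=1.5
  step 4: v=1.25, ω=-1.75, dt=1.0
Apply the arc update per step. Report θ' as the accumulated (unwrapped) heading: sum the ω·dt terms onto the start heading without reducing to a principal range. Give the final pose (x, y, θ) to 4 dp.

(1.8331, -1.5967, -1.4410)

step 1: θ'=0.3090 (R=0.7500) → pose (4.0036, -0.0204, 0.3090)
step 2: θ'=0.3090 (straight) → pose (3.0510, -0.3245, 0.3090)
step 3: θ'=0.3090 (straight) → pose (0.9076, -1.0087, 0.3090)
step 4: θ'=-1.4410 (R=-0.7143) → pose (1.8331, -1.5967, -1.4410)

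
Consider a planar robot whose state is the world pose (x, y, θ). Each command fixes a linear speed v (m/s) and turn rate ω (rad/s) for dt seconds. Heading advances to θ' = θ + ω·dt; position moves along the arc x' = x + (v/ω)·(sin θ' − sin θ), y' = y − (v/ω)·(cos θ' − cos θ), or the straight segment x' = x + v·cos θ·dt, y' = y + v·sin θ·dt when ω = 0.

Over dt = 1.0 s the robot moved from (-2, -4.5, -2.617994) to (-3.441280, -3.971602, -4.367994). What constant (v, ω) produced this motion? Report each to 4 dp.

Δθ = -4.367994 − -2.617994 = -1.750000
ω = Δθ/dt = -1.750000/1.0 = -1.7500
R = Δx/(sin θ' − sin θ) = -1.0000
v = R·ω = -1.0000·-1.7500 = 1.7500

v = 1.7500, ω = -1.7500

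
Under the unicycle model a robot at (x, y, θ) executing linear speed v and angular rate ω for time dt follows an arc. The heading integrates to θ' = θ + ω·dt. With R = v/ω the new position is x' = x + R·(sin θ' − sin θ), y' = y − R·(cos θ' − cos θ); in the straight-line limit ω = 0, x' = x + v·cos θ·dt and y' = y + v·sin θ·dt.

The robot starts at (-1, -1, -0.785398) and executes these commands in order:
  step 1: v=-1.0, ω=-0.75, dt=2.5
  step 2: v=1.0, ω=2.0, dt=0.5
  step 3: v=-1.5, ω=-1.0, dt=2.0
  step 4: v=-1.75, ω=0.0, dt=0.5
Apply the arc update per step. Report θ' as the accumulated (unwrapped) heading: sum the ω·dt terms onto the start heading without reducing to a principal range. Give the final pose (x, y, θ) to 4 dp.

step 1: θ'=-2.6604 (R=1.3333) → pose (-0.6743, 1.1247, -2.6604)
step 2: θ'=-1.6604 (R=0.5000) → pose (-0.9409, 0.7263, -1.6604)
step 3: θ'=-3.6604 (R=1.5000) → pose (1.2969, 1.8946, -3.6604)
step 4: θ'=-3.6604 (straight) → pose (2.0567, 1.4608, -3.6604)

(2.0567, 1.4608, -3.6604)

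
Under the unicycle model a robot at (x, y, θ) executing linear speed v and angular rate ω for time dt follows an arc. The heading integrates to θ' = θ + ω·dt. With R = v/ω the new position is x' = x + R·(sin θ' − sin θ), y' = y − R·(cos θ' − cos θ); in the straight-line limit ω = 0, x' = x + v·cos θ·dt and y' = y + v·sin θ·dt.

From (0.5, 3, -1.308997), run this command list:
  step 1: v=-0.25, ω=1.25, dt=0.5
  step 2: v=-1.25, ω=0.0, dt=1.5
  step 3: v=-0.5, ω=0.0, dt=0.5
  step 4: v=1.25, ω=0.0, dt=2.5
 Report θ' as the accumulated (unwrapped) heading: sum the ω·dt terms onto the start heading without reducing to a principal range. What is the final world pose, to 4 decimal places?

step 1: θ'=-0.6840 (R=-0.2000) → pose (0.4332, 3.1032, -0.6840)
step 2: θ'=-0.6840 (straight) → pose (-1.0200, 4.2881, -0.6840)
step 3: θ'=-0.6840 (straight) → pose (-1.2138, 4.4460, -0.6840)
step 4: θ'=-0.6840 (straight) → pose (1.2082, 2.4714, -0.6840)

(1.2082, 2.4714, -0.6840)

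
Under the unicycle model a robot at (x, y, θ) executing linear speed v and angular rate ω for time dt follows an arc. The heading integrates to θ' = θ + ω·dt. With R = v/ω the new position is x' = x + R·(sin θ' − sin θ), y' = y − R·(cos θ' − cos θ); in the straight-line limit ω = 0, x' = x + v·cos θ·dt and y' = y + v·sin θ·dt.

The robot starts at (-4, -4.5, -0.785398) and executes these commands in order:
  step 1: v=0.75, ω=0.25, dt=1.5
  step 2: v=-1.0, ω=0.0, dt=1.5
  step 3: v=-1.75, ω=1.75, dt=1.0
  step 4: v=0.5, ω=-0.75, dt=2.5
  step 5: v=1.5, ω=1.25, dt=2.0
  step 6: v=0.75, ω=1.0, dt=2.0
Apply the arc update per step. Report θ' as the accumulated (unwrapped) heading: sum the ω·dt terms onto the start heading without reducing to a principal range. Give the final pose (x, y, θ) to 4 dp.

(-4.3565, -3.0835, 3.9646)

step 1: θ'=-0.4104 (R=3.0000) → pose (-3.0756, -5.1296, -0.4104)
step 2: θ'=-0.4104 (straight) → pose (-4.4510, -4.5311, -0.4104)
step 3: θ'=1.3396 (R=-1.0000) → pose (-5.8234, -5.2189, 1.3396)
step 4: θ'=-0.5354 (R=-0.6667) → pose (-4.8344, -4.7983, -0.5354)
step 5: θ'=1.9646 (R=1.2000) → pose (-3.1140, -3.3058, 1.9646)
step 6: θ'=3.9646 (R=0.7500) → pose (-4.3565, -3.0835, 3.9646)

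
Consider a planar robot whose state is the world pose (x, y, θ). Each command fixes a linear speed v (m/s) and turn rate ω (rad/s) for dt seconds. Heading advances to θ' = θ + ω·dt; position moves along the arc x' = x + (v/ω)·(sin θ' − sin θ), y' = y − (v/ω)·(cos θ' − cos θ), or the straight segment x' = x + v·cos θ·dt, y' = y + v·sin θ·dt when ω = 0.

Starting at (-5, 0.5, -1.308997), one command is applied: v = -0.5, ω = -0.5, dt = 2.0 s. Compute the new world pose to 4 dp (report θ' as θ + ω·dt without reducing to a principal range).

θ' = -1.3090 + -0.5·2.0 = -2.3090
R = v/ω = -0.5/-0.5 = 1.0000
x' = -5 + 1.0000·(sin -2.3090 − sin -1.3090) = -4.7738
y' = 0.5 − 1.0000·(cos -2.3090 − cos -1.3090) = 1.4318

(-4.7738, 1.4318, -2.3090)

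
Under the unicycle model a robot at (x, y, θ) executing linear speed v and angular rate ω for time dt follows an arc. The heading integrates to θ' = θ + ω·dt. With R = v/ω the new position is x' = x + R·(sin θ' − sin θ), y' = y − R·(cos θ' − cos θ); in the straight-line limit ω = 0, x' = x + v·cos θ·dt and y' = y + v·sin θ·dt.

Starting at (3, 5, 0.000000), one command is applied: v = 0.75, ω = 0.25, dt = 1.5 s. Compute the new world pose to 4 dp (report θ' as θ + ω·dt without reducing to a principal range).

(4.0988, 5.2085, 0.3750)

θ' = 0.0000 + 0.25·1.5 = 0.3750
R = v/ω = 0.75/0.25 = 3.0000
x' = 3 + 3.0000·(sin 0.3750 − sin 0.0000) = 4.0988
y' = 5 − 3.0000·(cos 0.3750 − cos 0.0000) = 5.2085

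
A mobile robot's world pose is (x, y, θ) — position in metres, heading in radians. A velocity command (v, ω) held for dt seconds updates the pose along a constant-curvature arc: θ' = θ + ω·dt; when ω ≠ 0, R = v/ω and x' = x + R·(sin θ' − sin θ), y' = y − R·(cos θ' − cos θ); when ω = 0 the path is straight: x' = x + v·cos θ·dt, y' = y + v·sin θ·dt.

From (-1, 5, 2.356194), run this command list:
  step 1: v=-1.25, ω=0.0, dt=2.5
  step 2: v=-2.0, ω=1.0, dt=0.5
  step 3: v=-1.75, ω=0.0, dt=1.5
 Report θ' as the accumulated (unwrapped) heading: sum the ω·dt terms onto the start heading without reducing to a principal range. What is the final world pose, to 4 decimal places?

step 1: θ'=2.3562 (straight) → pose (1.2097, 2.7903, 2.3562)
step 2: θ'=2.8562 (R=-2.0000) → pose (2.0608, 2.2854, 2.8562)
step 3: θ'=2.8562 (straight) → pose (4.5797, 1.5464, 2.8562)

(4.5797, 1.5464, 2.8562)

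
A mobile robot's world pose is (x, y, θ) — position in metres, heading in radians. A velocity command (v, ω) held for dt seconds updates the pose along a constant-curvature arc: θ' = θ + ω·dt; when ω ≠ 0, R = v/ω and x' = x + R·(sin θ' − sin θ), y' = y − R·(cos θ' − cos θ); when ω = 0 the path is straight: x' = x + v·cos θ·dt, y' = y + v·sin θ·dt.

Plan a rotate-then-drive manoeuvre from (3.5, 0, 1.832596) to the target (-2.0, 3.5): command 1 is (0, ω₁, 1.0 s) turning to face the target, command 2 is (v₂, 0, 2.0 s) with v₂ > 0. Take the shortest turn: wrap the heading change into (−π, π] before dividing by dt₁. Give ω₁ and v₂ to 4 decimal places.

ω₁ = 0.7423, v₂ = 3.2596

heading to target = atan2(3.5−0, -2−3.5) = 2.5749
Δθ = wrap(2.5749 − 1.8326) = 0.7423; ω₁ = Δθ/dt₁ = 0.7423
distance = √((-2−3.5)² + (3.5−0)²) = 6.5192; v₂ = distance/dt₂ = 3.2596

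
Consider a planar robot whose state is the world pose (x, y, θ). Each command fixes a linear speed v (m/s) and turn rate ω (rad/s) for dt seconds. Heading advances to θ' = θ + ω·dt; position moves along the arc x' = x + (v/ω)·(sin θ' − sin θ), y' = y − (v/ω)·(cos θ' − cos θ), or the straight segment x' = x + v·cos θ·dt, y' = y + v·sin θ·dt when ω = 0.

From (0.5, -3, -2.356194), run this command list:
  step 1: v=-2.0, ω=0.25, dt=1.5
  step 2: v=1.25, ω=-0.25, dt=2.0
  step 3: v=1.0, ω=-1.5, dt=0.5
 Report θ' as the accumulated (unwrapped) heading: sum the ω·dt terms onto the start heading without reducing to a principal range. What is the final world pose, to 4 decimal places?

(0.1926, -2.6263, -3.2312)

step 1: θ'=-1.9812 (R=-8.0000) → pose (2.1788, -0.5349, -1.9812)
step 2: θ'=-2.4812 (R=-5.0000) → pose (0.6612, -2.4888, -2.4812)
step 3: θ'=-3.2312 (R=-0.6667) → pose (0.1926, -2.6263, -3.2312)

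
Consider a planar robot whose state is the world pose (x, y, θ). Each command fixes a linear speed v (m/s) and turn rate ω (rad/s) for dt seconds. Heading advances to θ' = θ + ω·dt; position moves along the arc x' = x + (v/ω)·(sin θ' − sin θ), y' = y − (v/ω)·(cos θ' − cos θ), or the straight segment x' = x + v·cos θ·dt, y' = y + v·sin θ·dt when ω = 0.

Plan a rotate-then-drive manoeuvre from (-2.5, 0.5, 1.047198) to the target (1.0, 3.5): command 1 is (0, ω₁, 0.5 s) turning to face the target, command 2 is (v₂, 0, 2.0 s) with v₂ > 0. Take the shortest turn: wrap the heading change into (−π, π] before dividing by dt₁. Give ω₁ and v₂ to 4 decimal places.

heading to target = atan2(3.5−0.5, 1−-2.5) = 0.7086
Δθ = wrap(0.7086 − 1.0472) = -0.3386; ω₁ = Δθ/dt₁ = -0.6771
distance = √((1−-2.5)² + (3.5−0.5)²) = 4.6098; v₂ = distance/dt₂ = 2.3049

ω₁ = -0.6771, v₂ = 2.3049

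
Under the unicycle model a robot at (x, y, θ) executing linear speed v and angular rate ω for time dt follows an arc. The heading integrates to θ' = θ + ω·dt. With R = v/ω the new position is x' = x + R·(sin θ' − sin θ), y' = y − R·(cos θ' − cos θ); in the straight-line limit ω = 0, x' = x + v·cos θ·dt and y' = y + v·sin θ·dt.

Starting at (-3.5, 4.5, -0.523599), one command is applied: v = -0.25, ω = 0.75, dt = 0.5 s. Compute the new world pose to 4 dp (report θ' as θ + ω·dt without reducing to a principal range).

(-3.6173, 4.5410, -0.1486)

θ' = -0.5236 + 0.75·0.5 = -0.1486
R = v/ω = -0.25/0.75 = -0.3333
x' = -3.5 + -0.3333·(sin -0.1486 − sin -0.5236) = -3.6173
y' = 4.5 − -0.3333·(cos -0.1486 − cos -0.5236) = 4.5410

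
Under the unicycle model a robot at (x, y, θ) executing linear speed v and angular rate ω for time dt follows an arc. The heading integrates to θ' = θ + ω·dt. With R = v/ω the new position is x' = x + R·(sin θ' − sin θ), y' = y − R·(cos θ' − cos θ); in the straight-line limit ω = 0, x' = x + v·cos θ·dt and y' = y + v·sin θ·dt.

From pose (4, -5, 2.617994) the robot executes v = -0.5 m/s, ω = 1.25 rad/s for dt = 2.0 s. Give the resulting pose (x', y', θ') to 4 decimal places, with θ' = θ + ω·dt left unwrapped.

θ' = 2.6180 + 1.25·2.0 = 5.1180
R = v/ω = -0.5/1.25 = -0.4000
x' = 4 + -0.4000·(sin 5.1180 − sin 2.6180) = 4.5675
y' = -5 − -0.4000·(cos 5.1180 − cos 2.6180) = -4.4958

(4.5675, -4.4958, 5.1180)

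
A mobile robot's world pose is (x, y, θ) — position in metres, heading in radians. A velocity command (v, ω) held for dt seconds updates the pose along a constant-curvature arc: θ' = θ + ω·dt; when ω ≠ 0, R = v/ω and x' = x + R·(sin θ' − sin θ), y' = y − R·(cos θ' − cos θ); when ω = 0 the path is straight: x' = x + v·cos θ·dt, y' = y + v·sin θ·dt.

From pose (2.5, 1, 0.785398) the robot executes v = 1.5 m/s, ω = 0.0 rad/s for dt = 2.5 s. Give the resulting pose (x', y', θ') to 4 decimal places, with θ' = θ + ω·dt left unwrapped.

(5.1517, 3.6516, 0.7854)

θ' = 0.7854 + 0.0·2.5 = 0.7854
ω = 0 → straight: x' = 2.5 + 1.5·cos(0.7854)·2.5 = 5.1517
y' = 1 + 1.5·sin(0.7854)·2.5 = 3.6516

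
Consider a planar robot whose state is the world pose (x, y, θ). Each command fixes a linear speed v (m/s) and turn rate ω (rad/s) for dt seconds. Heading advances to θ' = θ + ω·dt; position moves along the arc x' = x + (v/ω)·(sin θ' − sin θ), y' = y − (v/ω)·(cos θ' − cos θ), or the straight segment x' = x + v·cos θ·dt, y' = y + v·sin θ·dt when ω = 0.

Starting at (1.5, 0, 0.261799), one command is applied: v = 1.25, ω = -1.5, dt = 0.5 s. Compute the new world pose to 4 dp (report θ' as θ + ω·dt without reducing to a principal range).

θ' = 0.2618 + -1.5·0.5 = -0.4882
R = v/ω = 1.25/-1.5 = -0.8333
x' = 1.5 + -0.8333·(sin -0.4882 − sin 0.2618) = 2.1065
y' = 0 − -0.8333·(cos -0.4882 − cos 0.2618) = -0.0690

(2.1065, -0.0690, -0.4882)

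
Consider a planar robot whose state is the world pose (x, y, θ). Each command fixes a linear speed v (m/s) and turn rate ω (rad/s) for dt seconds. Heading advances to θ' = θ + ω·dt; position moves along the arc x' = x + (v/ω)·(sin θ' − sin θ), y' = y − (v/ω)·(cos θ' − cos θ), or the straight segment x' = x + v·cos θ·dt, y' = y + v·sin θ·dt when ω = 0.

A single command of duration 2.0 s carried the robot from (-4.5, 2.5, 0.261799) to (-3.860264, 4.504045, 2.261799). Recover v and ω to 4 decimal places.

Δθ = 2.261799 − 0.261799 = 2.000000
ω = Δθ/dt = 2.000000/2.0 = 1.0000
R = −Δy/(cos θ' − cos θ) = 1.2500
v = R·ω = 1.2500·1.0000 = 1.2500

v = 1.2500, ω = 1.0000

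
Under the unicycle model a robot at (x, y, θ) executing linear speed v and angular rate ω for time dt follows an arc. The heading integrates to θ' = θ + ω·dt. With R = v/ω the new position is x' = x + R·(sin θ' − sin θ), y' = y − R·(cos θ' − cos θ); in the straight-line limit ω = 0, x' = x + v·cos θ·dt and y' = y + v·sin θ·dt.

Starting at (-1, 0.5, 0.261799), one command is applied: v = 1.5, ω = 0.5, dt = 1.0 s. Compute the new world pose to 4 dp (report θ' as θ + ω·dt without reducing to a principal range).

θ' = 0.2618 + 0.5·1.0 = 0.7618
R = v/ω = 1.5/0.5 = 3.0000
x' = -1 + 3.0000·(sin 0.7618 − sin 0.2618) = 0.2942
y' = 0.5 − 3.0000·(cos 0.7618 − cos 0.2618) = 1.2270

(0.2942, 1.2270, 0.7618)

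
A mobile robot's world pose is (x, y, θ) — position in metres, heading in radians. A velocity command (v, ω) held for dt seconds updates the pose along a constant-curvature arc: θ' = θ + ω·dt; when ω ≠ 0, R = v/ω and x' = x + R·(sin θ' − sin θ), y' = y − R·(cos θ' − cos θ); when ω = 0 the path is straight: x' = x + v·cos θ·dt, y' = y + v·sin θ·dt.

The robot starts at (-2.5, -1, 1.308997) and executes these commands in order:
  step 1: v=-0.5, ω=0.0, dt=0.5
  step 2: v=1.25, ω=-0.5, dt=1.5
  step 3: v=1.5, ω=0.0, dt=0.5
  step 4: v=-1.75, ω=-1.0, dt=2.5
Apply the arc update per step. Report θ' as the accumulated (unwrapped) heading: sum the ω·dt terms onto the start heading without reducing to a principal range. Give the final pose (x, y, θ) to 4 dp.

(-3.3994, 2.7455, -1.9410)

step 1: θ'=1.3090 (straight) → pose (-2.5647, -1.2415, 1.3090)
step 2: θ'=0.5590 (R=-2.5000) → pose (-1.4757, 0.2309, 0.5590)
step 3: θ'=0.5590 (straight) → pose (-0.8399, 0.6287, 0.5590)
step 4: θ'=-1.9410 (R=1.7500) → pose (-3.3994, 2.7455, -1.9410)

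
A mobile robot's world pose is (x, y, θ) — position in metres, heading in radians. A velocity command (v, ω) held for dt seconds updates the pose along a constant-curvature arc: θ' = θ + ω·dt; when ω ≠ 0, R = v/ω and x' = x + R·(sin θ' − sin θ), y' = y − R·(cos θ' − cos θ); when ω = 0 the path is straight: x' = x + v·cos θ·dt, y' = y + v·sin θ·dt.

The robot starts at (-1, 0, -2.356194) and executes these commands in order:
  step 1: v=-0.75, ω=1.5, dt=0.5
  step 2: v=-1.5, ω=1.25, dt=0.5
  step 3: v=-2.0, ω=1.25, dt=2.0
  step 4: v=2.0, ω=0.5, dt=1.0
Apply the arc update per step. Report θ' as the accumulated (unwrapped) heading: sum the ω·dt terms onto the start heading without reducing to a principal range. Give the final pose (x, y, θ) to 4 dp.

step 1: θ'=-1.6062 (R=-0.5000) → pose (-0.8539, 0.3359, -1.6062)
step 2: θ'=-0.9812 (R=-1.2000) → pose (-1.0557, 1.0456, -0.9812)
step 3: θ'=1.5188 (R=-1.6000) → pose (-3.9834, 0.2391, 1.5188)
step 4: θ'=2.0188 (R=4.0000) → pose (-4.3728, 2.1796, 2.0188)

(-4.3728, 2.1796, 2.0188)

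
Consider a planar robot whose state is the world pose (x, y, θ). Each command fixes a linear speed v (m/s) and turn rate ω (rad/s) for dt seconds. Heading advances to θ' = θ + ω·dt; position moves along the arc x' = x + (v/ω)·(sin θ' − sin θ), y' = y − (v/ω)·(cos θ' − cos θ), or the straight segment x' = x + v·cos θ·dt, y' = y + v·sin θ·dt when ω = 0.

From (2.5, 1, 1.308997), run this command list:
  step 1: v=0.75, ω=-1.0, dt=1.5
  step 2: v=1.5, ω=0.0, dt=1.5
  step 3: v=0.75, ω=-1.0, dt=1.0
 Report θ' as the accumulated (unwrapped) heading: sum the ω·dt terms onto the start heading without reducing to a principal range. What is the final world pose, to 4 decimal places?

(6.1301, 0.6568, -1.1910)

step 1: θ'=-0.1910 (R=-0.7500) → pose (3.3668, 1.5422, -0.1910)
step 2: θ'=-0.1910 (straight) → pose (5.5759, 1.1151, -0.1910)
step 3: θ'=-1.1910 (R=-0.7500) → pose (6.1301, 0.6568, -1.1910)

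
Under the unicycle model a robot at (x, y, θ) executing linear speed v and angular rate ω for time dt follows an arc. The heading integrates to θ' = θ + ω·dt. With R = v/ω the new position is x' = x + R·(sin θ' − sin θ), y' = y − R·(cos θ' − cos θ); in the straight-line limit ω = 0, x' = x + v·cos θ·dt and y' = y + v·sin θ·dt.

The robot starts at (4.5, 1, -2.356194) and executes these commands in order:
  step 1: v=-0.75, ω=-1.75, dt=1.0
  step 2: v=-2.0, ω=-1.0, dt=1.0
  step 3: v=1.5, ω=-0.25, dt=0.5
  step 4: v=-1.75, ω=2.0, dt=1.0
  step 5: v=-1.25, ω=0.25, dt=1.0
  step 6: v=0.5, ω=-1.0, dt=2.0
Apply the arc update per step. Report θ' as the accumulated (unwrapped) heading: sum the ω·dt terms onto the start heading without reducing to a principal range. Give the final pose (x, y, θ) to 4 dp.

(7.0544, -0.9278, -4.9812)

step 1: θ'=-4.1062 (R=0.4286) → pose (5.1553, 0.9411, -4.1062)
step 2: θ'=-5.1062 (R=2.0000) → pose (5.3585, -0.9658, -5.1062)
step 3: θ'=-5.2312 (R=-6.0000) → pose (5.6888, -0.2929, -5.2312)
step 4: θ'=-3.2312 (R=-0.8750) → pose (6.3703, -1.5983, -3.2312)
step 5: θ'=-2.9812 (R=-5.0000) → pose (7.6163, -1.5542, -2.9812)
step 6: θ'=-4.9812 (R=-0.5000) → pose (7.0544, -0.9278, -4.9812)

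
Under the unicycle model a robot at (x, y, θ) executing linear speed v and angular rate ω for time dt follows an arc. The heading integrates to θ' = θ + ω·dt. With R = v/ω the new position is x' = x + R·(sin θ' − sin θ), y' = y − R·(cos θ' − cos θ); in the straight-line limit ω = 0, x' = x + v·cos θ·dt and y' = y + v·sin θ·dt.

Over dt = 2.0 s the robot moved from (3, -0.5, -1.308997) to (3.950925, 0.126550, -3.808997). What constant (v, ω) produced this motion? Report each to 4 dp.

v = -0.7500, ω = -1.2500

Δθ = -3.808997 − -1.308997 = -2.500000
ω = Δθ/dt = -2.500000/2.0 = -1.2500
R = Δx/(sin θ' − sin θ) = 0.6000
v = R·ω = 0.6000·-1.2500 = -0.7500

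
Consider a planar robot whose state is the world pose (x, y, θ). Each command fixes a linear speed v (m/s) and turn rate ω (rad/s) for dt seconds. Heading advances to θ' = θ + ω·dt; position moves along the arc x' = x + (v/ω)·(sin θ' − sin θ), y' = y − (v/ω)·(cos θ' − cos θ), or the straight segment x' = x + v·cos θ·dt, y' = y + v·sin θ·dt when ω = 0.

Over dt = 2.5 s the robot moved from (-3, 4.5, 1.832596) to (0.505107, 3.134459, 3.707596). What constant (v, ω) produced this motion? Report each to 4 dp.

v = -1.7500, ω = 0.7500

Δθ = 3.707596 − 1.832596 = 1.875000
ω = Δθ/dt = 1.875000/2.5 = 0.7500
R = Δx/(sin θ' − sin θ) = -2.3333
v = R·ω = -2.3333·0.7500 = -1.7500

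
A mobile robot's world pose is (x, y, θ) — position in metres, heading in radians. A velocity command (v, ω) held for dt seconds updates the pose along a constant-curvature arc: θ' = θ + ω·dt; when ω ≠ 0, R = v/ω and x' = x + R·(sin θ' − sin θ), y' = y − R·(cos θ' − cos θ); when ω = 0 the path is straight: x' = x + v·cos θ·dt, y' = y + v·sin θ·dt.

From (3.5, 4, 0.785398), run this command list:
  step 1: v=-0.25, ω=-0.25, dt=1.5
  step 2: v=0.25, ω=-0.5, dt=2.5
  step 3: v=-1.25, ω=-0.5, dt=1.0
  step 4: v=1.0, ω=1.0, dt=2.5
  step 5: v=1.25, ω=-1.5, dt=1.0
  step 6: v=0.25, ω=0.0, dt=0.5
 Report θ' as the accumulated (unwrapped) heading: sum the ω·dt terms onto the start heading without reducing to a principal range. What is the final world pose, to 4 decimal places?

step 1: θ'=0.4104 (R=1.0000) → pose (3.1919, 3.7901, 0.4104)
step 2: θ'=-0.8396 (R=-0.5000) → pose (3.7635, 3.6655, -0.8396)
step 3: θ'=-1.3396 (R=2.5000) → pose (3.1910, 4.7621, -1.3396)
step 4: θ'=1.1604 (R=1.0000) → pose (5.0814, 4.5923, 1.1604)
step 5: θ'=-0.3396 (R=-0.8333) → pose (6.1231, 5.0455, -0.3396)
step 6: θ'=-0.3396 (straight) → pose (6.2409, 5.0039, -0.3396)

(6.2409, 5.0039, -0.3396)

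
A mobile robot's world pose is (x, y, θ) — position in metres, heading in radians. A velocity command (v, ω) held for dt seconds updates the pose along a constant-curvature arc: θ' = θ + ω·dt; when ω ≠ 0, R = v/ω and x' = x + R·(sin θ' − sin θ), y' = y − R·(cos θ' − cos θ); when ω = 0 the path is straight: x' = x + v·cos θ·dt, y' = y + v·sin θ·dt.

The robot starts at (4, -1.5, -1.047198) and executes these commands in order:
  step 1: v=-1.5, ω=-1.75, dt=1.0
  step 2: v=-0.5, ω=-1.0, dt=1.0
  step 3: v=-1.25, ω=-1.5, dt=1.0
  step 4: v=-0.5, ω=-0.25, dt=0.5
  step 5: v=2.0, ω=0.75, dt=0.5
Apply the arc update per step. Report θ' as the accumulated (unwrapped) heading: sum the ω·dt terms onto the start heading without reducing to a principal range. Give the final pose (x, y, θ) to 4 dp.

(5.4587, -0.7972, -5.0472)

step 1: θ'=-2.7972 (R=0.8571) → pose (4.4529, -0.2646, -2.7972)
step 2: θ'=-3.7972 (R=0.5000) → pose (4.9265, -0.3389, -3.7972)
step 3: θ'=-5.2972 (R=0.8333) → pose (5.1134, -1.4595, -5.2972)
step 4: θ'=-5.4222 (R=2.0000) → pose (4.9627, -1.6588, -5.4222)
step 5: θ'=-5.0472 (R=2.6667) → pose (5.4587, -0.7972, -5.0472)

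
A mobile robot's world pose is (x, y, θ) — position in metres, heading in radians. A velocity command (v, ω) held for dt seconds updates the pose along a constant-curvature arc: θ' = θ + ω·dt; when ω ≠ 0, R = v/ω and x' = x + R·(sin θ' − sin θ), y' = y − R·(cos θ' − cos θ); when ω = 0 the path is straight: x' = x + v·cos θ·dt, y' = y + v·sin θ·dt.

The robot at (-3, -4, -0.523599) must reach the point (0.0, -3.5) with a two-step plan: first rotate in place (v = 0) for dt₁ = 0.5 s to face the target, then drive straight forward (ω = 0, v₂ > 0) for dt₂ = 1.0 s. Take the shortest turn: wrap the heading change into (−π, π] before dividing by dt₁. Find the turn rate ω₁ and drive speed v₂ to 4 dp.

heading to target = atan2(-3.5−-4, 0−-3) = 0.1651
Δθ = wrap(0.1651 − -0.5236) = 0.6887; ω₁ = Δθ/dt₁ = 1.3775
distance = √((0−-3)² + (-3.5−-4)²) = 3.0414; v₂ = distance/dt₂ = 3.0414

ω₁ = 1.3775, v₂ = 3.0414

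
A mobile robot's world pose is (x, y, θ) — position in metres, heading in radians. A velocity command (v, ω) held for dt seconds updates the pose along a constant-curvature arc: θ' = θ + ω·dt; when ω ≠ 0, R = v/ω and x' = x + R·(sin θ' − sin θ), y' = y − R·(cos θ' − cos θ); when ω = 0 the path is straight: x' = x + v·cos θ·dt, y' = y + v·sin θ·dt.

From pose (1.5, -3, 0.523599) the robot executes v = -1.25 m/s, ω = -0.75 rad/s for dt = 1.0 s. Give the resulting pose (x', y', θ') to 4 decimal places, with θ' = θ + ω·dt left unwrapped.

θ' = 0.5236 + -0.75·1.0 = -0.2264
R = v/ω = -1.25/-0.75 = 1.6667
x' = 1.5 + 1.6667·(sin -0.2264 − sin 0.5236) = 0.2925
y' = -3 − 1.6667·(cos -0.2264 − cos 0.5236) = -3.1808

(0.2925, -3.1808, -0.2264)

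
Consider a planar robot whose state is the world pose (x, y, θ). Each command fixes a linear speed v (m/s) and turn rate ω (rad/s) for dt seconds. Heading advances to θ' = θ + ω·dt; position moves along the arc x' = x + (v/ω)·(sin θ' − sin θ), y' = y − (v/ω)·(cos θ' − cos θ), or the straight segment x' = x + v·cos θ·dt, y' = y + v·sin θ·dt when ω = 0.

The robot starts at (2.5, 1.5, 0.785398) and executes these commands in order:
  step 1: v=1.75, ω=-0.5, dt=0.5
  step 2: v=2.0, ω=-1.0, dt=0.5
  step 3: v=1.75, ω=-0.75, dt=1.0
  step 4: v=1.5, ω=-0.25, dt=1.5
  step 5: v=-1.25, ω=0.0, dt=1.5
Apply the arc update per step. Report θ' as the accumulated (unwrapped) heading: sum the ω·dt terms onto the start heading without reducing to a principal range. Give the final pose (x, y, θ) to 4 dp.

step 1: θ'=0.5354 (R=-3.5000) → pose (3.1892, 2.0354, 0.5354)
step 2: θ'=0.0354 (R=-2.0000) → pose (4.1388, 2.3140, 0.0354)
step 3: θ'=-0.7146 (R=-2.3333) → pose (5.7505, 1.7446, -0.7146)
step 4: θ'=-1.0896 (R=-6.0000) → pose (7.1372, -0.0105, -1.0896)
step 5: θ'=-1.0896 (straight) → pose (6.2694, 1.6516, -1.0896)

(6.2694, 1.6516, -1.0896)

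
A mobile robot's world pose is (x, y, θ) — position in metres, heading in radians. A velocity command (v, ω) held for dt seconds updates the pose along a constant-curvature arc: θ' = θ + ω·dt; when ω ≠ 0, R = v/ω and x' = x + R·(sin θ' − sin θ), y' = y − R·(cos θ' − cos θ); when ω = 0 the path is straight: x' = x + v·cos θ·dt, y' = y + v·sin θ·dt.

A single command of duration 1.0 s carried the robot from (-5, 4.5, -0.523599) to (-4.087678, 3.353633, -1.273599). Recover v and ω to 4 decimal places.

Δθ = -1.273599 − -0.523599 = -0.750000
ω = Δθ/dt = -0.750000/1.0 = -0.7500
R = −Δy/(cos θ' − cos θ) = -2.0000
v = R·ω = -2.0000·-0.7500 = 1.5000

v = 1.5000, ω = -0.7500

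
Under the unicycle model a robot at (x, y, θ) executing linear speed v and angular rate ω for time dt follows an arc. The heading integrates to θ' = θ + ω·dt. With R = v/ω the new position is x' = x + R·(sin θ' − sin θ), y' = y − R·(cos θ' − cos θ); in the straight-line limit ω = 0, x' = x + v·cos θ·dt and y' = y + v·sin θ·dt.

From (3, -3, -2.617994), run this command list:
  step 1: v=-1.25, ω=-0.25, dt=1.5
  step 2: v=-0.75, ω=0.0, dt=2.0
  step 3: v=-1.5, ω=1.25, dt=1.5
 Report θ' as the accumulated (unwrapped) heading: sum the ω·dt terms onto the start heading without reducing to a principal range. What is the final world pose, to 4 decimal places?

(7.1446, -0.4514, -1.1180)

step 1: θ'=-2.9930 (R=5.0000) → pose (4.7597, -2.3852, -2.9930)
step 2: θ'=-2.9930 (straight) → pose (6.2432, -2.1632, -2.9930)
step 3: θ'=-1.1180 (R=-1.2000) → pose (7.1446, -0.4514, -1.1180)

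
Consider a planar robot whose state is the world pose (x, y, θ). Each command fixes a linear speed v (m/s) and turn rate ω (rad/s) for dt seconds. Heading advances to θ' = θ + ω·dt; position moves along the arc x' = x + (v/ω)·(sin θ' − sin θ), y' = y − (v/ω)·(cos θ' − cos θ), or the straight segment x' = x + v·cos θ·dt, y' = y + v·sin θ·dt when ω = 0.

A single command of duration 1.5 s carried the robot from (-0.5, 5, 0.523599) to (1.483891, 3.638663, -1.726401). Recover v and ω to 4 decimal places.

v = 2.0000, ω = -1.5000

Δθ = -1.726401 − 0.523599 = -2.250000
ω = Δθ/dt = -2.250000/1.5 = -1.5000
R = Δx/(sin θ' − sin θ) = -1.3333
v = R·ω = -1.3333·-1.5000 = 2.0000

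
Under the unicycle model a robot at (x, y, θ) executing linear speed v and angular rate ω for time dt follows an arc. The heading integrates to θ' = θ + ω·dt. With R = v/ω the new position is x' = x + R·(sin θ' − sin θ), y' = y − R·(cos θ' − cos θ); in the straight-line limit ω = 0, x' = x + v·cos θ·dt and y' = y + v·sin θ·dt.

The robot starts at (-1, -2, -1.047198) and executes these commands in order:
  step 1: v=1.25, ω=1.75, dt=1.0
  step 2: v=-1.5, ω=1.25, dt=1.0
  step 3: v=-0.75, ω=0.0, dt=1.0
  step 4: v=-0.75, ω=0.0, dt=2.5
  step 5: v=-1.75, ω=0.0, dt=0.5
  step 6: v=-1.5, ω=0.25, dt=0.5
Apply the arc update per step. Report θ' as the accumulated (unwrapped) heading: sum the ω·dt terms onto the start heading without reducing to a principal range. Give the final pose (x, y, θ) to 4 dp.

(1.3694, -7.4753, 2.0778)

step 1: θ'=0.7028 (R=0.7143) → pose (0.0803, -2.1879, 0.7028)
step 2: θ'=1.9528 (R=-1.2000) → pose (-0.2576, -3.5509, 1.9528)
step 3: θ'=1.9528 (straight) → pose (0.0220, -4.2468, 1.9528)
step 4: θ'=1.9528 (straight) → pose (0.7210, -5.9866, 1.9528)
step 5: θ'=1.9528 (straight) → pose (1.0471, -6.7986, 1.9528)
step 6: θ'=2.0778 (R=-6.0000) → pose (1.3694, -7.4753, 2.0778)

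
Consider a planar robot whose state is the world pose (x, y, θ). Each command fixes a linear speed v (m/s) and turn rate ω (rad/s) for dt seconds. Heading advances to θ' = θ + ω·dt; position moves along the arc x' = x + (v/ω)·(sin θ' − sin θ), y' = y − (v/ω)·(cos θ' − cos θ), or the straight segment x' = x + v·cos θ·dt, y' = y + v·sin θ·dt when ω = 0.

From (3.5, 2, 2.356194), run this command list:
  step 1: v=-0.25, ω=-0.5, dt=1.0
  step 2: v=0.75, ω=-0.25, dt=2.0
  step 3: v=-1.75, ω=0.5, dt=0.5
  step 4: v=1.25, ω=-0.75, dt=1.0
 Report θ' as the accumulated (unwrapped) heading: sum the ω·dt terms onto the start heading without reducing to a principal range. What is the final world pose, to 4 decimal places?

step 1: θ'=1.8562 (R=0.5000) → pose (3.6262, 1.7872, 1.8562)
step 2: θ'=1.3562 (R=-3.0000) → pose (3.5737, 3.2707, 1.3562)
step 3: θ'=1.6062 (R=-3.5000) → pose (3.4956, 2.4015, 1.6062)
step 4: θ'=0.8562 (R=-1.6667) → pose (3.9023, 3.5527, 0.8562)

(3.9023, 3.5527, 0.8562)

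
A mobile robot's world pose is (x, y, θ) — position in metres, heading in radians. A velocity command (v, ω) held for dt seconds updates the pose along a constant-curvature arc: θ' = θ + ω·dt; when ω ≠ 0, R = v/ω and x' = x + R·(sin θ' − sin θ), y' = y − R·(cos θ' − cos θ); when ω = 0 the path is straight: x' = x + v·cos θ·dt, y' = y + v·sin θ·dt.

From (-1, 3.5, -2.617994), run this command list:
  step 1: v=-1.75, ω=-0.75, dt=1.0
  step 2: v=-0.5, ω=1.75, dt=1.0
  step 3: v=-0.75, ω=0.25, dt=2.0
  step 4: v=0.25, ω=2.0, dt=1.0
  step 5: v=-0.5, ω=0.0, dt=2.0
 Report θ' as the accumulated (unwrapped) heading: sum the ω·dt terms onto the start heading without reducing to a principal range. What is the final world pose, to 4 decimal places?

(0.3143, 4.6752, 0.8820)

step 1: θ'=-3.3680 (R=2.3333) → pose (0.6904, 3.7531, -3.3680)
step 2: θ'=-1.6180 (R=-0.2857) → pose (1.0400, 4.0180, -1.6180)
step 3: θ'=-1.1180 (R=-3.0000) → pose (0.7410, 5.4720, -1.1180)
step 4: θ'=0.8820 (R=0.1250) → pose (0.9499, 5.4472, 0.8820)
step 5: θ'=0.8820 (straight) → pose (0.3143, 4.6752, 0.8820)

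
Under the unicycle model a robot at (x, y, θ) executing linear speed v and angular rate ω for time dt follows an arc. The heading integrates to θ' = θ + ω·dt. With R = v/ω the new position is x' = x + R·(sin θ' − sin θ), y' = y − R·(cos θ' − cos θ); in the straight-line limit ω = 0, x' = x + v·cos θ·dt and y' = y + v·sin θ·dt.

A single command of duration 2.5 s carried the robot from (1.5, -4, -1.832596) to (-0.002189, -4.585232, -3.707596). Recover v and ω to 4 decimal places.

Δθ = -3.707596 − -1.832596 = -1.875000
ω = Δθ/dt = -1.875000/2.5 = -0.7500
R = Δx/(sin θ' − sin θ) = -1.0000
v = R·ω = -1.0000·-0.7500 = 0.7500

v = 0.7500, ω = -0.7500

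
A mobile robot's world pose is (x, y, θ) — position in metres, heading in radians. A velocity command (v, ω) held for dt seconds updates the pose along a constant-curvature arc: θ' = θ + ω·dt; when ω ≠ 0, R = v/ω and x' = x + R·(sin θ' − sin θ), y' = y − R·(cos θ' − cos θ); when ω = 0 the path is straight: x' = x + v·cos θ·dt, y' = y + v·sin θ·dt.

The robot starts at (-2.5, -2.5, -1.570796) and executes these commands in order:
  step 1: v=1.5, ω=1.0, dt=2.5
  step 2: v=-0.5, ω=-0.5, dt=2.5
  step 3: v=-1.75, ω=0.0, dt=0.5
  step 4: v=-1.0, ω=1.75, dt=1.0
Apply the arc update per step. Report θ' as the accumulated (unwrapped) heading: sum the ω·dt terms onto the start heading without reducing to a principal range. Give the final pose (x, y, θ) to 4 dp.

(-2.4910, -3.9340, 1.4292)

step 1: θ'=0.9292 (R=1.5000) → pose (0.2017, -3.3977, 0.9292)
step 2: θ'=-0.3208 (R=1.0000) → pose (-0.9148, -3.7482, -0.3208)
step 3: θ'=-0.3208 (straight) → pose (-1.7451, -3.4723, -0.3208)
step 4: θ'=1.4292 (R=-0.5714) → pose (-2.4910, -3.9340, 1.4292)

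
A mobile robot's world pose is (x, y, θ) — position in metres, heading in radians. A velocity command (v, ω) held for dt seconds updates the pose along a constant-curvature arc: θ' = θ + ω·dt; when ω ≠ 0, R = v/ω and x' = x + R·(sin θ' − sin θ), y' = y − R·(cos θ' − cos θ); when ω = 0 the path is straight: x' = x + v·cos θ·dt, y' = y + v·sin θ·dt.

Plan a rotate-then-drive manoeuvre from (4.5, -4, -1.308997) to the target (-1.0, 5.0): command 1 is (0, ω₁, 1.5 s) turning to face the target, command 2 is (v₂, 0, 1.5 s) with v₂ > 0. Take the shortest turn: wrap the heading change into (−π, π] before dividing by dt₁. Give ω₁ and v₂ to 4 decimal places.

ω₁ = -1.9032, v₂ = 7.0317

heading to target = atan2(5−-4, -1−4.5) = 2.1193
Δθ = wrap(2.1193 − -1.3090) = -2.8548; ω₁ = Δθ/dt₁ = -1.9032
distance = √((-1−4.5)² + (5−-4)²) = 10.5475; v₂ = distance/dt₂ = 7.0317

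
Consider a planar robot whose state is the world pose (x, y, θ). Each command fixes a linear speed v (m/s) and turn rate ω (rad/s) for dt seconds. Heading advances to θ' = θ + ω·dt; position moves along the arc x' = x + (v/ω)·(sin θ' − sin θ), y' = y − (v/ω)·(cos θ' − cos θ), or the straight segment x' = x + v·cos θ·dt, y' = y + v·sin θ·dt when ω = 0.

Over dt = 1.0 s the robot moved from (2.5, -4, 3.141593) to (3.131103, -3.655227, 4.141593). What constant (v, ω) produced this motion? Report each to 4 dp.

v = -0.7500, ω = 1.0000

Δθ = 4.141593 − 3.141593 = 1.000000
ω = Δθ/dt = 1.000000/1.0 = 1.0000
R = Δx/(sin θ' − sin θ) = -0.7500
v = R·ω = -0.7500·1.0000 = -0.7500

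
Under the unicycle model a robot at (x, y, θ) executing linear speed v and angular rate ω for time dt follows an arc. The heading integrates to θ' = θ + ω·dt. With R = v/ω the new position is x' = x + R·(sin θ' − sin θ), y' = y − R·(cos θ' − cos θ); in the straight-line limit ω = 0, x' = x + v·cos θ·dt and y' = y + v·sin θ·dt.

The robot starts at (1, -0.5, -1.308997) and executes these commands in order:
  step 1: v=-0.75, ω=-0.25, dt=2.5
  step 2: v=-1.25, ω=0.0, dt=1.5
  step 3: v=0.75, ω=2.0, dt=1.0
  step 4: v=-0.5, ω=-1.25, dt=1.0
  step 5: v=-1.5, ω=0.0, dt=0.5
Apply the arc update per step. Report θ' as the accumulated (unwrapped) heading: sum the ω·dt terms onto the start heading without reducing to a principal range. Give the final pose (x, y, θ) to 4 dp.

(1.4551, 3.5304, -1.1840)

step 1: θ'=-1.9340 (R=3.0000) → pose (1.0935, 1.3423, -1.9340)
step 2: θ'=-1.9340 (straight) → pose (1.7596, 3.0949, -1.9340)
step 3: θ'=0.0660 (R=0.3750) → pose (2.1349, 2.5875, 0.0660)
step 4: θ'=-1.1840 (R=0.4000) → pose (1.7381, 2.8358, -1.1840)
step 5: θ'=-1.1840 (straight) → pose (1.4551, 3.5304, -1.1840)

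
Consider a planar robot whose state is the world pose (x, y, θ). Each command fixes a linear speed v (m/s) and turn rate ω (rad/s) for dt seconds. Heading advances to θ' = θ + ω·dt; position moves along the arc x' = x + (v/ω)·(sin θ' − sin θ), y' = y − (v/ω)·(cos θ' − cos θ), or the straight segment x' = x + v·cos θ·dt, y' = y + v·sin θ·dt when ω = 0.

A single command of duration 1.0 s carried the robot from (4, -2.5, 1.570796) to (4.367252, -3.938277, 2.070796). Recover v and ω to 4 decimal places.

v = -1.5000, ω = 0.5000

Δθ = 2.070796 − 1.570796 = 0.500000
ω = Δθ/dt = 0.500000/1.0 = 0.5000
R = −Δy/(cos θ' − cos θ) = -3.0000
v = R·ω = -3.0000·0.5000 = -1.5000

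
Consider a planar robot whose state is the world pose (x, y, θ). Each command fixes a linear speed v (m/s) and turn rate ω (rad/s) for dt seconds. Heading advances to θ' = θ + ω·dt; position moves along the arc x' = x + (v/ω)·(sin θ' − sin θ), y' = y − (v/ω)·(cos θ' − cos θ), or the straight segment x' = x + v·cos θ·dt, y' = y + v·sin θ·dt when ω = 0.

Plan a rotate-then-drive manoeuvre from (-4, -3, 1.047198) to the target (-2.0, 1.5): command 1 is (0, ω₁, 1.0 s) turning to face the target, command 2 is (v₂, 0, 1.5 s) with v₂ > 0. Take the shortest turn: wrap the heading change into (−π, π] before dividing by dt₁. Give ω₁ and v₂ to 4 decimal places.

ω₁ = 0.1054, v₂ = 3.2830

heading to target = atan2(1.5−-3, -2−-4) = 1.1526
Δθ = wrap(1.1526 − 1.0472) = 0.1054; ω₁ = Δθ/dt₁ = 0.1054
distance = √((-2−-4)² + (1.5−-3)²) = 4.9244; v₂ = distance/dt₂ = 3.2830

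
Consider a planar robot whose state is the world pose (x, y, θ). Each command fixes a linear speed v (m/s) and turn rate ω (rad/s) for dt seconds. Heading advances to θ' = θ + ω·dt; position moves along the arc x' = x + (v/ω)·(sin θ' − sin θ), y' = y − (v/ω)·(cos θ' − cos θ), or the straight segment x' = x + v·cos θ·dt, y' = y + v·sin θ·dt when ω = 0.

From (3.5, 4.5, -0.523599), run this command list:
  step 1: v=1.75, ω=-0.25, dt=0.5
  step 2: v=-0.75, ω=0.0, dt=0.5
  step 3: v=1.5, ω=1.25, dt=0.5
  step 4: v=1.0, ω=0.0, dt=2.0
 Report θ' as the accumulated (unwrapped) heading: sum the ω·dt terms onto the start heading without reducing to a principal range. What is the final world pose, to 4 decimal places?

(6.6257, 3.9523, -0.0236)

step 1: θ'=-0.6486 (R=-7.0000) → pose (4.2285, 4.0163, -0.6486)
step 2: θ'=-0.6486 (straight) → pose (3.9296, 4.2429, -0.6486)
step 3: θ'=-0.0236 (R=1.2000) → pose (4.6262, 3.9995, -0.0236)
step 4: θ'=-0.0236 (straight) → pose (6.6257, 3.9523, -0.0236)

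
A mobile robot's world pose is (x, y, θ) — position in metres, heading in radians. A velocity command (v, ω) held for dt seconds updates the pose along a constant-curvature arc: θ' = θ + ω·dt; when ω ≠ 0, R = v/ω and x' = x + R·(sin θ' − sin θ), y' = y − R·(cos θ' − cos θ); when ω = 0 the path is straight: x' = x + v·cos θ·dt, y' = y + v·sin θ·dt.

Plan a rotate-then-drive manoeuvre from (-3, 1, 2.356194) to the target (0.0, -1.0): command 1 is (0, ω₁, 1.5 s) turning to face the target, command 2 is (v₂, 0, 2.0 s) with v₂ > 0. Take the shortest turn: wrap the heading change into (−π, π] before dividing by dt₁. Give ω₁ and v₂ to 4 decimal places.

heading to target = atan2(-1−1, 0−-3) = -0.5880
Δθ = wrap(-0.5880 − 2.3562) = -2.9442; ω₁ = Δθ/dt₁ = -1.9628
distance = √((0−-3)² + (-1−1)²) = 3.6056; v₂ = distance/dt₂ = 1.8028

ω₁ = -1.9628, v₂ = 1.8028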